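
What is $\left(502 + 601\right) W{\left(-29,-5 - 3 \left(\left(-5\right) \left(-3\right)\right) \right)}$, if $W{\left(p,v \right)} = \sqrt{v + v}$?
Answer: $11030 i \approx 11030.0 i$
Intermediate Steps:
$W{\left(p,v \right)} = \sqrt{2} \sqrt{v}$ ($W{\left(p,v \right)} = \sqrt{2 v} = \sqrt{2} \sqrt{v}$)
$\left(502 + 601\right) W{\left(-29,-5 - 3 \left(\left(-5\right) \left(-3\right)\right) \right)} = \left(502 + 601\right) \sqrt{2} \sqrt{-5 - 3 \left(\left(-5\right) \left(-3\right)\right)} = 1103 \sqrt{2} \sqrt{-5 - 45} = 1103 \sqrt{2} \sqrt{-50} = 1103 \sqrt{2} \cdot 5 i \sqrt{2} = 1103 \cdot 10 i = 11030 i$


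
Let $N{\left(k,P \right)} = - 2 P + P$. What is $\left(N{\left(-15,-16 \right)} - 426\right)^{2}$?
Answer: $168100$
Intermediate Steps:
$N{\left(k,P \right)} = - P$
$\left(N{\left(-15,-16 \right)} - 426\right)^{2} = \left(\left(-1\right) \left(-16\right) - 426\right)^{2} = \left(16 - 426\right)^{2} = \left(-410\right)^{2} = 168100$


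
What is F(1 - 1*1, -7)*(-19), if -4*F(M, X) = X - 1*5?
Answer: -57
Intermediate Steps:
F(M, X) = 5/4 - X/4 (F(M, X) = -(X - 1*5)/4 = -(X - 5)/4 = -(-5 + X)/4 = 5/4 - X/4)
F(1 - 1*1, -7)*(-19) = (5/4 - ¼*(-7))*(-19) = (5/4 + 7/4)*(-19) = 3*(-19) = -57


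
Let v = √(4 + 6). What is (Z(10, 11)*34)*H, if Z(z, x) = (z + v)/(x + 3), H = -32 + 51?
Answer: 3230/7 + 323*√10/7 ≈ 607.34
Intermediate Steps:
H = 19
v = √10 ≈ 3.1623
Z(z, x) = (z + √10)/(3 + x) (Z(z, x) = (z + √10)/(x + 3) = (z + √10)/(3 + x))
(Z(10, 11)*34)*H = (((10 + √10)/(3 + 11))*34)*19 = (((10 + √10)/14)*34)*19 = ((5/7 + √10/14)*34)*19 = (170/7 + 17*√10/7)*19 = 3230/7 + 323*√10/7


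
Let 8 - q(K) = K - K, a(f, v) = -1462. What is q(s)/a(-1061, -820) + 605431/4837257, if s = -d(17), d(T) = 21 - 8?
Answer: 423221033/3536034867 ≈ 0.11969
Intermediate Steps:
d(T) = 13
s = -13 (s = -1*13 = -13)
q(K) = 8 (q(K) = 8 - (K - K) = 8 - 1*0 = 8 + 0 = 8)
q(s)/a(-1061, -820) + 605431/4837257 = 8/(-1462) + 605431/4837257 = 8*(-1/1462) + 605431*(1/4837257) = -4/731 + 605431/4837257 = 423221033/3536034867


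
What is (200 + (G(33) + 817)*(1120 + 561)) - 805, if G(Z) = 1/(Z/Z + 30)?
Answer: 42557613/31 ≈ 1.3728e+6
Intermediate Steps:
G(Z) = 1/31 (G(Z) = 1/(1 + 30) = 1/31)
(200 + (G(33) + 817)*(1120 + 561)) - 805 = (200 + (1/31 + 817)*(1120 + 561)) - 805 = (200 + (25328/31)*1681) - 805 = (200 + 42576368/31) - 805 = 42582568/31 - 805 = 42557613/31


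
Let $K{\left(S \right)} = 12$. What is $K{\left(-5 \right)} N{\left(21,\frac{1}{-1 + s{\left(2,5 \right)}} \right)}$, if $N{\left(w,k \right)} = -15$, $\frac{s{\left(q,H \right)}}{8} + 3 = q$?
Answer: $-180$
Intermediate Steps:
$s{\left(q,H \right)} = -24 + 8 q$
$K{\left(-5 \right)} N{\left(21,\frac{1}{-1 + s{\left(2,5 \right)}} \right)} = 12 \left(-15\right) = -180$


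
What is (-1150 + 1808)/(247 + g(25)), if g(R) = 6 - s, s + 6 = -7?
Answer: 47/19 ≈ 2.4737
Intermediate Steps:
s = -13 (s = -6 - 7 = -13)
g(R) = 19 (g(R) = 6 - 1*(-13) = 6 + 13 = 19)
(-1150 + 1808)/(247 + g(25)) = (-1150 + 1808)/(247 + 19) = 658/266 = 658*(1/266) = 47/19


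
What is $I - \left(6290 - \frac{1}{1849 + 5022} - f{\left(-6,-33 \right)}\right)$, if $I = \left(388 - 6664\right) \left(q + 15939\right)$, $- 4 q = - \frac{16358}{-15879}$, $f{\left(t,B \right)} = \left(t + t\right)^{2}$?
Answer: $- \frac{3638191151041823}{36368203} \approx -1.0004 \cdot 10^{8}$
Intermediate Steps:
$f{\left(t,B \right)} = 4 t^{2}$ ($f{\left(t,B \right)} = \left(2 t\right)^{2} = 4 t^{2}$)
$q = - \frac{8179}{31758}$ ($q = - \frac{\left(-16358\right) \frac{1}{-15879}}{4} = - \frac{\left(-16358\right) \left(- \frac{1}{15879}\right)}{4} = \left(- \frac{1}{4}\right) \frac{16358}{15879} = - \frac{8179}{31758} \approx -0.25754$)
$I = - \frac{529466981818}{5293}$ ($I = \left(388 - 6664\right) \left(- \frac{8179}{31758} + 15939\right) = \left(-6276\right) \frac{506182583}{31758} = - \frac{529466981818}{5293} \approx -1.0003 \cdot 10^{8}$)
$I - \left(6290 - \frac{1}{1849 + 5022} - f{\left(-6,-33 \right)}\right) = - \frac{529466981818}{5293} - \left(6146 - \frac{1}{1849 + 5022}\right) = - \frac{529466981818}{5293} - \left(6146 - \frac{1}{6871}\right) = - \frac{529466981818}{5293} + \left(\left(\frac{1}{6871} + 144\right) - 6290\right) = - \frac{529466981818}{5293} + \left(\frac{989425}{6871} - 6290\right) = - \frac{529466981818}{5293} - \frac{42229165}{6871} = - \frac{3638191151041823}{36368203}$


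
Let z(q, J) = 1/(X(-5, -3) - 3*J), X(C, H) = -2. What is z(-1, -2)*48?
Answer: 12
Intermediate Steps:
z(q, J) = 1/(-2 - 3*J)
z(-1, -2)*48 = -1/(2 + 3*(-2))*48 = -1/(2 - 6)*48 = -1/(-4)*48 = -1*(-¼)*48 = (¼)*48 = 12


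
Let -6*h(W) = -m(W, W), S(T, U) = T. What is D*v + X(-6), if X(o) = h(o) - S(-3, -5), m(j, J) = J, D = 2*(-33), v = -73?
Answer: 4820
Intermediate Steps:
D = -66
h(W) = W/6 (h(W) = -(-1)*W/6 = W/6)
X(o) = 3 + o/6 (X(o) = o/6 - 1*(-3) = o/6 + 3 = 3 + o/6)
D*v + X(-6) = -66*(-73) + (3 + (⅙)*(-6)) = 4818 + (3 - 1) = 4818 + 2 = 4820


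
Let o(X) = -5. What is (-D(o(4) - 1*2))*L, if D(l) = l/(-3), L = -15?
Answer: 35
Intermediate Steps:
D(l) = -l/3 (D(l) = l*(-1/3) = -l/3)
(-D(o(4) - 1*2))*L = -(-1)*(-5 - 1*2)/3*(-15) = -(-1)*(-5 - 2)/3*(-15) = -(-1)*(-7)/3*(-15) = -1*7/3*(-15) = -7/3*(-15) = 35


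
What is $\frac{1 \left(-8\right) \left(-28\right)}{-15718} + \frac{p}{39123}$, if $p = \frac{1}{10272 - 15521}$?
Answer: $- \frac{793101727}{55651645917} \approx -0.014251$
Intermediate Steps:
$p = - \frac{1}{5249}$ ($p = \frac{1}{10272 - 15521} = \frac{1}{-5249} = - \frac{1}{5249} \approx -0.00019051$)
$\frac{1 \left(-8\right) \left(-28\right)}{-15718} + \frac{p}{39123} = \frac{1 \left(-8\right) \left(-28\right)}{-15718} - \frac{1}{5249 \cdot 39123} = \left(-8\right) \left(-28\right) \left(- \frac{1}{15718}\right) - \frac{1}{205356627} = 224 \left(- \frac{1}{15718}\right) - \frac{1}{205356627} = - \frac{112}{7859} - \frac{1}{205356627} = - \frac{793101727}{55651645917}$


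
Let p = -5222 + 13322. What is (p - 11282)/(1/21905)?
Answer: -69701710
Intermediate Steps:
p = 8100
(p - 11282)/(1/21905) = (8100 - 11282)/(1/21905) = -3182/1/21905 = -3182*21905 = -69701710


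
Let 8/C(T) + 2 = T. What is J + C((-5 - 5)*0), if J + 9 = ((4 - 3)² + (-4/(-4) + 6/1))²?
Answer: 51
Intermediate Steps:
C(T) = 8/(-2 + T)
J = 55 (J = -9 + ((4 - 3)² + (-4/(-4) + 6/1))² = -9 + (1² + (-4*(-¼) + 6*1))² = -9 + (1 + (1 + 6))² = -9 + (1 + 7)² = -9 + 8² = -9 + 64 = 55)
J + C((-5 - 5)*0) = 55 + 8/(-2 + (-5 - 5)*0) = 55 + 8/(-2 - 10*0) = 55 + 8/(-2 + 0) = 55 + 8/(-2) = 55 + 8*(-½) = 55 - 4 = 51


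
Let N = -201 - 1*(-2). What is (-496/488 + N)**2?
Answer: 148864401/3721 ≈ 40007.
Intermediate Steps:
N = -199 (N = -201 + 2 = -199)
(-496/488 + N)**2 = (-496/488 - 199)**2 = (-496*1/488 - 199)**2 = (-62/61 - 199)**2 = (-12201/61)**2 = 148864401/3721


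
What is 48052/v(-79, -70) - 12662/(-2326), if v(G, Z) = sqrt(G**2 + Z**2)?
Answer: 6331/1163 + 48052*sqrt(11141)/11141 ≈ 460.69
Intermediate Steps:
48052/v(-79, -70) - 12662/(-2326) = 48052/(sqrt((-79)**2 + (-70)**2)) - 12662/(-2326) = 48052/(sqrt(6241 + 4900)) - 12662*(-1/2326) = 48052/(sqrt(11141)) + 6331/1163 = 48052*(sqrt(11141)/11141) + 6331/1163 = 48052*sqrt(11141)/11141 + 6331/1163 = 6331/1163 + 48052*sqrt(11141)/11141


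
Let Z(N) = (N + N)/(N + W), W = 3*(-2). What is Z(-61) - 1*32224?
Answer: -2158886/67 ≈ -32222.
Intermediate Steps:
W = -6
Z(N) = 2*N/(-6 + N) (Z(N) = (N + N)/(N - 6) = (2*N)/(-6 + N) = 2*N/(-6 + N))
Z(-61) - 1*32224 = 2*(-61)/(-6 - 61) - 1*32224 = 2*(-61)/(-67) - 32224 = 2*(-61)*(-1/67) - 32224 = 122/67 - 32224 = -2158886/67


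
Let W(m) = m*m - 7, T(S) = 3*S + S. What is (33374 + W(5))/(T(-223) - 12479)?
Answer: -33392/13371 ≈ -2.4973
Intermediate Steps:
T(S) = 4*S
W(m) = -7 + m² (W(m) = m² - 7 = -7 + m²)
(33374 + W(5))/(T(-223) - 12479) = (33374 + (-7 + 5²))/(4*(-223) - 12479) = (33374 + (-7 + 25))/(-892 - 12479) = (33374 + 18)/(-13371) = 33392*(-1/13371) = -33392/13371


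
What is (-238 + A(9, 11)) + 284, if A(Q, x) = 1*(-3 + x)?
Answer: 54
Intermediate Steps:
A(Q, x) = -3 + x
(-238 + A(9, 11)) + 284 = (-238 + (-3 + 11)) + 284 = (-238 + 8) + 284 = -230 + 284 = 54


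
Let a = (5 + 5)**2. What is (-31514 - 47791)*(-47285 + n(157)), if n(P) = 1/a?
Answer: 74998722639/20 ≈ 3.7499e+9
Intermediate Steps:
a = 100 (a = 10**2 = 100)
n(P) = 1/100
(-31514 - 47791)*(-47285 + n(157)) = (-31514 - 47791)*(-47285 + 1/100) = -79305*(-4728499/100) = 74998722639/20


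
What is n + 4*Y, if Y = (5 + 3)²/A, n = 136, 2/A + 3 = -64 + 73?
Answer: 904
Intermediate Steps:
A = ⅓ (A = 2/(-3 + (-64 + 73)) = 2/(-3 + 9) = 2/6 = 2*(⅙) = ⅓ ≈ 0.33333)
Y = 192 (Y = (5 + 3)²/(⅓) = 8²*3 = 64*3 = 192)
n + 4*Y = 136 + 4*192 = 136 + 768 = 904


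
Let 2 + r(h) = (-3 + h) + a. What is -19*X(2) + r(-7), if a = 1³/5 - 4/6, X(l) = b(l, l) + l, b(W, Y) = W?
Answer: -1327/15 ≈ -88.467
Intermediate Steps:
X(l) = 2*l (X(l) = l + l = 2*l)
a = -7/15 (a = 1*(⅕) - 4*⅙ = ⅕ - ⅔ = -7/15 ≈ -0.46667)
r(h) = -82/15 + h (r(h) = -2 + ((-3 + h) - 7/15) = -2 + (-52/15 + h) = -82/15 + h)
-19*X(2) + r(-7) = -38*2 + (-82/15 - 7) = -19*4 - 187/15 = -76 - 187/15 = -1327/15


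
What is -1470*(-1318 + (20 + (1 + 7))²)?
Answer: 784980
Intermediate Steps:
-1470*(-1318 + (20 + (1 + 7))²) = -1470*(-1318 + (20 + 8)²) = -1470*(-1318 + 28²) = -1470*(-1318 + 784) = -1470*(-534) = 784980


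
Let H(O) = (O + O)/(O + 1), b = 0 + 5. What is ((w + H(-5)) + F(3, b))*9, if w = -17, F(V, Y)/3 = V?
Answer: -99/2 ≈ -49.500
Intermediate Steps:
b = 5
F(V, Y) = 3*V
H(O) = 2*O/(1 + O) (H(O) = (2*O)/(1 + O) = 2*O/(1 + O))
((w + H(-5)) + F(3, b))*9 = ((-17 + 2*(-5)/(1 - 5)) + 3*3)*9 = ((-17 + 2*(-5)/(-4)) + 9)*9 = ((-17 + 2*(-5)*(-¼)) + 9)*9 = ((-17 + 5/2) + 9)*9 = (-29/2 + 9)*9 = -11/2*9 = -99/2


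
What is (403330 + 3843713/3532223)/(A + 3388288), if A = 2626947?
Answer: 1424655346303/21247151417405 ≈ 0.067052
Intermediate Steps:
(403330 + 3843713/3532223)/(A + 3388288) = (403330 + 3843713/3532223)/(2626947 + 3388288) = (403330 + 3843713*(1/3532223))/6015235 = (403330 + 3843713/3532223)*(1/6015235) = (1424655346303/3532223)*(1/6015235) = 1424655346303/21247151417405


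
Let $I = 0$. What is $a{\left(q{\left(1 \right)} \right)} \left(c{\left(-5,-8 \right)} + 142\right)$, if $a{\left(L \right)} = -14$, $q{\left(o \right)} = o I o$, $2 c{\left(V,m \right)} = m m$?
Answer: $-2436$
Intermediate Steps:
$c{\left(V,m \right)} = \frac{m^{2}}{2}$ ($c{\left(V,m \right)} = \frac{m m}{2} = \frac{m^{2}}{2}$)
$q{\left(o \right)} = 0$ ($q{\left(o \right)} = o 0 o = 0 o = 0$)
$a{\left(q{\left(1 \right)} \right)} \left(c{\left(-5,-8 \right)} + 142\right) = - 14 \left(\frac{\left(-8\right)^{2}}{2} + 142\right) = - 14 \left(\frac{1}{2} \cdot 64 + 142\right) = - 14 \left(32 + 142\right) = \left(-14\right) 174 = -2436$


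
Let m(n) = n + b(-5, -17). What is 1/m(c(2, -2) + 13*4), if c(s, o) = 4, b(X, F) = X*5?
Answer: 1/31 ≈ 0.032258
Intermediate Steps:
b(X, F) = 5*X
m(n) = -25 + n (m(n) = n + 5*(-5) = n - 25 = -25 + n)
1/m(c(2, -2) + 13*4) = 1/(-25 + (4 + 13*4)) = 1/(-25 + (4 + 52)) = 1/(-25 + 56) = 1/31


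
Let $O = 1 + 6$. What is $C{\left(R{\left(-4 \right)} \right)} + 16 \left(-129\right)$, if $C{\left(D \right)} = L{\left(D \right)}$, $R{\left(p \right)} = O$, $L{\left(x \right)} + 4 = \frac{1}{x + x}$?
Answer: $- \frac{28951}{14} \approx -2067.9$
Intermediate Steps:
$O = 7$
$L{\left(x \right)} = -4 + \frac{1}{2 x}$ ($L{\left(x \right)} = -4 + \frac{1}{x + x} = -4 + \frac{1}{2 x}$)
$R{\left(p \right)} = 7$
$C{\left(D \right)} = -4 + \frac{1}{2 D}$
$C{\left(R{\left(-4 \right)} \right)} + 16 \left(-129\right) = \left(-4 + \frac{1}{2 \cdot 7}\right) + 16 \left(-129\right) = \left(-4 + \frac{1}{2} \cdot \frac{1}{7}\right) - 2064 = \left(-4 + \frac{1}{14}\right) - 2064 = - \frac{55}{14} - 2064 = - \frac{28951}{14}$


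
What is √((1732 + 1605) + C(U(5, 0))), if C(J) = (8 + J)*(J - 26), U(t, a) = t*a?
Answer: √3129 ≈ 55.937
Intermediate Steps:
U(t, a) = a*t
C(J) = (-26 + J)*(8 + J) (C(J) = (8 + J)*(-26 + J) = (-26 + J)*(8 + J))
√((1732 + 1605) + C(U(5, 0))) = √((1732 + 1605) + (-208 + (0*5)² - 0*5)) = √(3337 + (-208 + 0² - 18*0)) = √(3337 + (-208 + 0 + 0)) = √(3337 - 208) = √3129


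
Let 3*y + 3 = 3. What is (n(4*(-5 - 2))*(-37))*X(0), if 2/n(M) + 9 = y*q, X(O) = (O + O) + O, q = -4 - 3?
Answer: 0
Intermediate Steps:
y = 0 (y = -1 + (⅓)*3 = -1 + 1 = 0)
q = -7
X(O) = 3*O (X(O) = 2*O + O = 3*O)
n(M) = -2/9 (n(M) = 2/(-9 + 0*(-7)) = 2/(-9 + 0) = 2/(-9) = 2*(-⅑) = -2/9)
(n(4*(-5 - 2))*(-37))*X(0) = (-2/9*(-37))*(3*0) = (74/9)*0 = 0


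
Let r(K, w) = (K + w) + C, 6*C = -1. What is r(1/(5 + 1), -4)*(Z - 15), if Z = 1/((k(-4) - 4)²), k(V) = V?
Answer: 959/16 ≈ 59.938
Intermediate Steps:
C = -⅙ (C = (⅙)*(-1) = -⅙ ≈ -0.16667)
r(K, w) = -⅙ + K + w (r(K, w) = (K + w) - ⅙ = -⅙ + K + w)
Z = 1/64 (Z = 1/((-4 - 4)²) = 1/((-8)²) = 1/64 ≈ 0.015625)
r(1/(5 + 1), -4)*(Z - 15) = (-⅙ + 1/(5 + 1) - 4)*(1/64 - 15) = (-⅙ + 1/6 - 4)*(-959/64) = (-⅙ + ⅙ - 4)*(-959/64) = -4*(-959/64) = 959/16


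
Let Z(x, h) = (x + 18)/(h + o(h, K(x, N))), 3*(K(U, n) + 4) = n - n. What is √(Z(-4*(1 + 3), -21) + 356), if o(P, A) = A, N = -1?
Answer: √8898/5 ≈ 18.866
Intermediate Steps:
K(U, n) = -4 (K(U, n) = -4 + (n - n)/3 = -4 + (⅓)*0 = -4 + 0 = -4)
Z(x, h) = (18 + x)/(-4 + h) (Z(x, h) = (x + 18)/(h - 4) = (18 + x)/(-4 + h))
√(Z(-4*(1 + 3), -21) + 356) = √((18 - 4*(1 + 3))/(-4 - 21) + 356) = √((18 - 4*4)/(-25) + 356) = √(-(18 - 16)/25 + 356) = √(-1/25*2 + 356) = √(-2/25 + 356) = √(8898/25) = √8898/5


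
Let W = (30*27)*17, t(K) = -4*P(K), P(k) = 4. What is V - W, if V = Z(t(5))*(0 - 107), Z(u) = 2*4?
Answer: -14626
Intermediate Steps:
t(K) = -16 (t(K) = -4*4 = -16)
Z(u) = 8
V = -856 (V = 8*(0 - 107) = 8*(-107) = -856)
W = 13770 (W = 810*17 = 13770)
V - W = -856 - 1*13770 = -856 - 13770 = -14626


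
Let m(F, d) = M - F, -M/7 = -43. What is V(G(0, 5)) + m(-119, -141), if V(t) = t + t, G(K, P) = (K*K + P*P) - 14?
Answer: 442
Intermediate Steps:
M = 301 (M = -7*(-43) = 301)
m(F, d) = 301 - F
G(K, P) = -14 + K**2 + P**2 (G(K, P) = (K**2 + P**2) - 14 = -14 + K**2 + P**2)
V(t) = 2*t
V(G(0, 5)) + m(-119, -141) = 2*(-14 + 0**2 + 5**2) + (301 - 1*(-119)) = 2*(-14 + 0 + 25) + (301 + 119) = 2*11 + 420 = 22 + 420 = 442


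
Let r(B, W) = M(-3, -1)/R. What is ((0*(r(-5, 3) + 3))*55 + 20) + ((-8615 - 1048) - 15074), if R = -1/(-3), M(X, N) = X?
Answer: -24717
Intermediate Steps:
R = ⅓ (R = -1*(-⅓) = ⅓ ≈ 0.33333)
r(B, W) = -9 (r(B, W) = -3/⅓ = -3*3 = -9)
((0*(r(-5, 3) + 3))*55 + 20) + ((-8615 - 1048) - 15074) = ((0*(-9 + 3))*55 + 20) + ((-8615 - 1048) - 15074) = ((0*(-6))*55 + 20) + (-9663 - 15074) = (0*55 + 20) - 24737 = (0 + 20) - 24737 = 20 - 24737 = -24717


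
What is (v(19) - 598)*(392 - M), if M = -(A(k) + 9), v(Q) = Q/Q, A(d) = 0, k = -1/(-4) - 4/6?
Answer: -239397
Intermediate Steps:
k = -5/12 (k = -1*(-1/4) - 4*1/6 = 1/4 - 2/3 = -5/12 ≈ -0.41667)
v(Q) = 1
M = -9 (M = -(0 + 9) = -1*9 = -9)
(v(19) - 598)*(392 - M) = (1 - 598)*(392 - 1*(-9)) = -597*(392 + 9) = -597*401 = -239397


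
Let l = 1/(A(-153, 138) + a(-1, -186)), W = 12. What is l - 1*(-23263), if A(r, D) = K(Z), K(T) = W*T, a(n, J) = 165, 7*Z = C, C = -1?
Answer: 26589616/1143 ≈ 23263.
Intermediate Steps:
Z = -⅐ (Z = (⅐)*(-1) = -⅐ ≈ -0.14286)
K(T) = 12*T
A(r, D) = -12/7 (A(r, D) = 12*(-⅐) = -12/7)
l = 7/1143 (l = 1/(-12/7 + 165) = 1/(1143/7) = 7/1143 ≈ 0.0061242)
l - 1*(-23263) = 7/1143 - 1*(-23263) = 7/1143 + 23263 = 26589616/1143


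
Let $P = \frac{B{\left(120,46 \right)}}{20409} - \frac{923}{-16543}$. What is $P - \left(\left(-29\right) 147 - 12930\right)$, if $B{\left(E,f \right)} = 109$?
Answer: $\frac{81758112035}{4755297} \approx 17193.0$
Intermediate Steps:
$P = \frac{290714}{4755297}$ ($P = \frac{109}{20409} - \frac{923}{-16543} = 109 \cdot \frac{1}{20409} - - \frac{13}{233} = \frac{109}{20409} + \frac{13}{233} = \frac{290714}{4755297} \approx 0.061135$)
$P - \left(\left(-29\right) 147 - 12930\right) = \frac{290714}{4755297} - \left(\left(-29\right) 147 - 12930\right) = \frac{290714}{4755297} - \left(-4263 - 12930\right) = \frac{290714}{4755297} - -17193 = \frac{290714}{4755297} + 17193 = \frac{81758112035}{4755297}$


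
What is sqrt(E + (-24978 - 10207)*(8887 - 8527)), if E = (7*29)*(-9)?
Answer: 3*I*sqrt(1407603) ≈ 3559.3*I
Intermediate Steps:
E = -1827 (E = 203*(-9) = -1827)
sqrt(E + (-24978 - 10207)*(8887 - 8527)) = sqrt(-1827 + (-24978 - 10207)*(8887 - 8527)) = sqrt(-1827 - 35185*360) = sqrt(-1827 - 12666600) = sqrt(-12668427) = 3*I*sqrt(1407603)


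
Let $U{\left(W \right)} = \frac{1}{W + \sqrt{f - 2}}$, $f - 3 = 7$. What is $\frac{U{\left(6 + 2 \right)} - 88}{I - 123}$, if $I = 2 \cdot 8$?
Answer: $\frac{615}{749} + \frac{\sqrt{2}}{2996} \approx 0.82157$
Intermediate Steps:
$f = 10$ ($f = 3 + 7 = 10$)
$I = 16$
$U{\left(W \right)} = \frac{1}{W + 2 \sqrt{2}}$ ($U{\left(W \right)} = \frac{1}{W + \sqrt{10 - 2}} = \frac{1}{W + \sqrt{8}} = \frac{1}{W + 2 \sqrt{2}}$)
$\frac{U{\left(6 + 2 \right)} - 88}{I - 123} = \frac{\frac{1}{\left(6 + 2\right) + 2 \sqrt{2}} - 88}{16 - 123} = \frac{\frac{1}{8 + 2 \sqrt{2}} - 88}{-107} = - \frac{-88 + \frac{1}{8 + 2 \sqrt{2}}}{107} = \frac{88}{107} - \frac{1}{107 \left(8 + 2 \sqrt{2}\right)}$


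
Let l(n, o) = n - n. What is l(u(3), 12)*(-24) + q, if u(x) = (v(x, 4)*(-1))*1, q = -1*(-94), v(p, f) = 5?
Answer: 94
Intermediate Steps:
q = 94
u(x) = -5 (u(x) = (5*(-1))*1 = -5*1 = -5)
l(n, o) = 0
l(u(3), 12)*(-24) + q = 0*(-24) + 94 = 0 + 94 = 94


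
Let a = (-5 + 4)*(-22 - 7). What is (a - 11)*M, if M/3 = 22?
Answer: 1188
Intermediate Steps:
M = 66 (M = 3*22 = 66)
a = 29 (a = -1*(-29) = 29)
(a - 11)*M = (29 - 11)*66 = 18*66 = 1188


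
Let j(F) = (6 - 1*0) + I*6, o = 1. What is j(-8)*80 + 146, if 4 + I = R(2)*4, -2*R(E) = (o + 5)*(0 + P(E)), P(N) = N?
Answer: -12814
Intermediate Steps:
R(E) = -3*E (R(E) = -(1 + 5)*(0 + E)/2 = -3*E)
I = -28 (I = -4 - 3*2*4 = -4 - 6*4 = -4 - 24 = -28)
j(F) = -162 (j(F) = (6 - 1*0) - 28*6 = (6 + 0) - 168 = 6 - 168 = -162)
j(-8)*80 + 146 = -162*80 + 146 = -12960 + 146 = -12814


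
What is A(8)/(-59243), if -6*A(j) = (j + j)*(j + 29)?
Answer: 296/177729 ≈ 0.0016655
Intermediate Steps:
A(j) = -j*(29 + j)/3 (A(j) = -(j + j)*(j + 29)/6 = -2*j*(29 + j)/6 = -j*(29 + j)/3)
A(8)/(-59243) = -1/3*8*(29 + 8)/(-59243) = -1/3*8*37*(-1/59243) = -296/3*(-1/59243) = 296/177729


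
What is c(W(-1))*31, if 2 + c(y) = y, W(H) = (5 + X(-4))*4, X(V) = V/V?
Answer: 682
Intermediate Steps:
X(V) = 1
W(H) = 24 (W(H) = (5 + 1)*4 = 6*4 = 24)
c(y) = -2 + y
c(W(-1))*31 = (-2 + 24)*31 = 22*31 = 682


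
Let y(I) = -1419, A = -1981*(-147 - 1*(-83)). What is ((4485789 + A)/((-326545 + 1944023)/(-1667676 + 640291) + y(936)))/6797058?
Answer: -4738888311605/9920148411674994 ≈ -0.00047770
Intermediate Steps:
A = 126784 (A = -1981*(-147 + 83) = -1981*(-64) = 126784)
((4485789 + A)/((-326545 + 1944023)/(-1667676 + 640291) + y(936)))/6797058 = ((4485789 + 126784)/((-326545 + 1944023)/(-1667676 + 640291) - 1419))/6797058 = (4612573/(1617478/(-1027385) - 1419))*(1/6797058) = (4612573/(1617478*(-1/1027385) - 1419))*(1/6797058) = (4612573/(-1617478/1027385 - 1419))*(1/6797058) = (4612573/(-1459476793/1027385))*(1/6797058) = (4612573*(-1027385/1459476793))*(1/6797058) = -4738888311605/1459476793*1/6797058 = -4738888311605/9920148411674994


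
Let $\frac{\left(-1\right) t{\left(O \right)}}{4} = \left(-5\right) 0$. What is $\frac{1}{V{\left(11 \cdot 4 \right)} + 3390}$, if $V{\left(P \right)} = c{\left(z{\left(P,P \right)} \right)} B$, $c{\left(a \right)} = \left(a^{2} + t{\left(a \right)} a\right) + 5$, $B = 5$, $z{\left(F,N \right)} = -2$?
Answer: $\frac{1}{3435} \approx 0.00029112$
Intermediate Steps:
$t{\left(O \right)} = 0$ ($t{\left(O \right)} = - 4 \left(\left(-5\right) 0\right) = \left(-4\right) 0 = 0$)
$c{\left(a \right)} = 5 + a^{2}$ ($c{\left(a \right)} = \left(a^{2} + 0 a\right) + 5 = \left(a^{2} + 0\right) + 5 = a^{2} + 5 = 5 + a^{2}$)
$V{\left(P \right)} = 45$ ($V{\left(P \right)} = \left(5 + \left(-2\right)^{2}\right) 5 = \left(5 + 4\right) 5 = 9 \cdot 5 = 45$)
$\frac{1}{V{\left(11 \cdot 4 \right)} + 3390} = \frac{1}{45 + 3390} = \frac{1}{3435}$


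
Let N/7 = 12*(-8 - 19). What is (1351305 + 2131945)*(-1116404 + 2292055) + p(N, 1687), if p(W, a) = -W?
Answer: 4095086348018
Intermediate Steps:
N = -2268 (N = 7*(12*(-8 - 19)) = 7*(12*(-27)) = 7*(-324) = -2268)
(1351305 + 2131945)*(-1116404 + 2292055) + p(N, 1687) = (1351305 + 2131945)*(-1116404 + 2292055) - 1*(-2268) = 3483250*1175651 + 2268 = 4095086345750 + 2268 = 4095086348018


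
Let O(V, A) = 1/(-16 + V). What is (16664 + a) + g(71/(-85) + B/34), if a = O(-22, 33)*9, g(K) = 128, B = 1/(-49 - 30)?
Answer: 638087/38 ≈ 16792.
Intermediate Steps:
B = -1/79 (B = 1/(-79) = -1/79 ≈ -0.012658)
a = -9/38 (a = 9/(-16 - 22) = 9/(-38) = -1/38*9 = -9/38 ≈ -0.23684)
(16664 + a) + g(71/(-85) + B/34) = (16664 - 9/38) + 128 = 633223/38 + 128 = 638087/38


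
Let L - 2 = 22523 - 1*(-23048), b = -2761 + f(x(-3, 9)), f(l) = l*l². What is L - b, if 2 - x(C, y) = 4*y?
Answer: 87638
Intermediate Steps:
x(C, y) = 2 - 4*y
f(l) = l³
b = -42065 (b = -2761 + (2 - 4*9)³ = -2761 + (2 - 36)³ = -2761 + (-34)³ = -2761 - 39304 = -42065)
L = 45573 (L = 2 + (22523 - 1*(-23048)) = 2 + (22523 + 23048) = 2 + 45571 = 45573)
L - b = 45573 - 1*(-42065) = 45573 + 42065 = 87638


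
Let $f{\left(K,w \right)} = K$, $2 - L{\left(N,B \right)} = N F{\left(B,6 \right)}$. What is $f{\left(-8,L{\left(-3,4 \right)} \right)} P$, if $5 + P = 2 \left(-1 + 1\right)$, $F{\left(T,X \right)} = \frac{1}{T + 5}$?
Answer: $40$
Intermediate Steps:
$F{\left(T,X \right)} = \frac{1}{5 + T}$
$L{\left(N,B \right)} = 2 - \frac{N}{5 + B}$
$P = -5$ ($P = -5 + 2 \left(-1 + 1\right) = -5 + 2 \cdot 0 = -5 + 0 = -5$)
$f{\left(-8,L{\left(-3,4 \right)} \right)} P = \left(-8\right) \left(-5\right) = 40$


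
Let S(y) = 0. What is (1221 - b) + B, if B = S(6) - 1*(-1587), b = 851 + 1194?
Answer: 763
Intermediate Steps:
b = 2045
B = 1587 (B = 0 - 1*(-1587) = 0 + 1587 = 1587)
(1221 - b) + B = (1221 - 1*2045) + 1587 = (1221 - 2045) + 1587 = -824 + 1587 = 763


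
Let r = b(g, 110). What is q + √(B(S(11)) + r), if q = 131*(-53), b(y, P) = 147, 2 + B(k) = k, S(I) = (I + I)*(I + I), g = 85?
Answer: -6943 + √629 ≈ -6917.9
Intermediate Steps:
S(I) = 4*I² (S(I) = (2*I)*(2*I) = 4*I²)
B(k) = -2 + k
r = 147
q = -6943
q + √(B(S(11)) + r) = -6943 + √((-2 + 4*11²) + 147) = -6943 + √((-2 + 4*121) + 147) = -6943 + √((-2 + 484) + 147) = -6943 + √(482 + 147) = -6943 + √629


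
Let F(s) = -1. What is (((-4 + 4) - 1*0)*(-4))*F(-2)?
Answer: 0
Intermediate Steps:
(((-4 + 4) - 1*0)*(-4))*F(-2) = (((-4 + 4) - 1*0)*(-4))*(-1) = ((0 + 0)*(-4))*(-1) = (0*(-4))*(-1) = 0*(-1) = 0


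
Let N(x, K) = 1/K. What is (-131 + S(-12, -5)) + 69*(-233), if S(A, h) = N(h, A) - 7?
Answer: -194581/12 ≈ -16215.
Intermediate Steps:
S(A, h) = -7 + 1/A (S(A, h) = 1/A - 7 = -7 + 1/A)
(-131 + S(-12, -5)) + 69*(-233) = (-131 + (-7 + 1/(-12))) + 69*(-233) = (-131 + (-7 - 1/12)) - 16077 = (-131 - 85/12) - 16077 = -1657/12 - 16077 = -194581/12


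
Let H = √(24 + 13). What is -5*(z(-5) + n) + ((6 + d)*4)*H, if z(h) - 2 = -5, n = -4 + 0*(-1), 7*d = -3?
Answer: 35 + 156*√37/7 ≈ 170.56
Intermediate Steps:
d = -3/7 (d = (⅐)*(-3) = -3/7 ≈ -0.42857)
n = -4 (n = -4 + 0 = -4)
z(h) = -3 (z(h) = 2 - 5 = -3)
H = √37 ≈ 6.0828
-5*(z(-5) + n) + ((6 + d)*4)*H = -5*(-3 - 4) + ((6 - 3/7)*4)*√37 = -5*(-7) + ((39/7)*4)*√37 = 35 + 156*√37/7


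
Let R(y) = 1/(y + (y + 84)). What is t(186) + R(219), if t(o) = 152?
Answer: 79345/522 ≈ 152.00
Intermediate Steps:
R(y) = 1/(84 + 2*y) (R(y) = 1/(y + (84 + y)) = 1/(84 + 2*y))
t(186) + R(219) = 152 + 1/(2*(42 + 219)) = 152 + (½)/261 = 152 + (½)*(1/261) = 152 + 1/522 = 79345/522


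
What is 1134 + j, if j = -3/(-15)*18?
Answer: 5688/5 ≈ 1137.6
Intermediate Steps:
j = 18/5 (j = -3*(-1/15)*18 = (1/5)*18 = 18/5 ≈ 3.6000)
1134 + j = 1134 + 18/5 = 5688/5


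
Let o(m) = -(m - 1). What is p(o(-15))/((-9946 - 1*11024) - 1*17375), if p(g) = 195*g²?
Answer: -9984/7669 ≈ -1.3019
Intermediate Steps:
o(m) = 1 - m (o(m) = -(-1 + m) = 1 - m)
p(o(-15))/((-9946 - 1*11024) - 1*17375) = (195*(1 - 1*(-15))²)/((-9946 - 1*11024) - 1*17375) = (195*(1 + 15)²)/((-9946 - 11024) - 17375) = (195*16²)/(-20970 - 17375) = (195*256)/(-38345) = 49920*(-1/38345) = -9984/7669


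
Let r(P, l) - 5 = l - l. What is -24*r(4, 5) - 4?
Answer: -124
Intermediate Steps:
r(P, l) = 5 (r(P, l) = 5 + (l - l) = 5 + 0 = 5)
-24*r(4, 5) - 4 = -24*5 - 4 = -120 - 4 = -124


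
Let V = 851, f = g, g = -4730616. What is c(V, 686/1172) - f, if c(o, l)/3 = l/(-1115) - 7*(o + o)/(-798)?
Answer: 58728362591899/12414410 ≈ 4.7307e+6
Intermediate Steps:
f = -4730616
c(o, l) = -3*l/1115 + o/19 (c(o, l) = 3*(l/(-1115) - 7*(o + o)/(-798)) = 3*(l*(-1/1115) - 14*o*(-1/798)) = 3*(-l/1115 - 14*o*(-1/798)) = 3*(-l/1115 + o/57) = -3*l/1115 + o/19)
c(V, 686/1172) - f = (-2058/(1115*1172) + (1/19)*851) - 1*(-4730616) = (-2058/(1115*1172) + 851/19) + 4730616 = (-3/1115*343/586 + 851/19) + 4730616 = (-1029/653390 + 851/19) + 4730616 = 556015339/12414410 + 4730616 = 58728362591899/12414410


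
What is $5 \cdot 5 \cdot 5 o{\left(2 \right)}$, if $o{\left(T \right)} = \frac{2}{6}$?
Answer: $\frac{125}{3} \approx 41.667$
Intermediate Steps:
$o{\left(T \right)} = \frac{1}{3}$ ($o{\left(T \right)} = 2 \cdot \frac{1}{6} = \frac{1}{3}$)
$5 \cdot 5 \cdot 5 o{\left(2 \right)} = 5 \cdot 5 \cdot 5 \cdot \frac{1}{3} = 25 \cdot 5 \cdot \frac{1}{3} = 125 \cdot \frac{1}{3} = \frac{125}{3}$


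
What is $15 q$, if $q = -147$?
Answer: $-2205$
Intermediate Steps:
$15 q = 15 \left(-147\right) = -2205$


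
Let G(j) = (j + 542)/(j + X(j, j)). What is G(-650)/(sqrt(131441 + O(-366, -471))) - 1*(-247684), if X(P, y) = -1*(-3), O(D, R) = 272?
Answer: 247684 + 108*sqrt(131713)/85218311 ≈ 2.4768e+5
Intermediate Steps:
X(P, y) = 3
G(j) = (542 + j)/(3 + j) (G(j) = (j + 542)/(j + 3) = (542 + j)/(3 + j))
G(-650)/(sqrt(131441 + O(-366, -471))) - 1*(-247684) = ((542 - 650)/(3 - 650))/(sqrt(131441 + 272)) - 1*(-247684) = (-108/(-647))/(sqrt(131713)) + 247684 = (-1/647*(-108))*(sqrt(131713)/131713) + 247684 = 108*(sqrt(131713)/131713)/647 + 247684 = 108*sqrt(131713)/85218311 + 247684 = 247684 + 108*sqrt(131713)/85218311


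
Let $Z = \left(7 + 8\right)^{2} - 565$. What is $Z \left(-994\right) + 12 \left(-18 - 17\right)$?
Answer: $337540$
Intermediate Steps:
$Z = -340$ ($Z = 15^{2} - 565 = 225 - 565 = -340$)
$Z \left(-994\right) + 12 \left(-18 - 17\right) = \left(-340\right) \left(-994\right) + 12 \left(-18 - 17\right) = 337960 + 12 \left(-35\right) = 337960 - 420 = 337540$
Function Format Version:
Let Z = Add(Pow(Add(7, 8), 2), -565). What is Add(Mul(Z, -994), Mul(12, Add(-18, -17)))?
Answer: 337540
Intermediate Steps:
Z = -340 (Z = Add(Pow(15, 2), -565) = Add(225, -565) = -340)
Add(Mul(Z, -994), Mul(12, Add(-18, -17))) = Add(Mul(-340, -994), Mul(12, Add(-18, -17))) = Add(337960, Mul(12, -35)) = Add(337960, -420) = 337540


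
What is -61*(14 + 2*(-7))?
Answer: 0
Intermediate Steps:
-61*(14 + 2*(-7)) = -61*(14 - 14) = -61*0 = 0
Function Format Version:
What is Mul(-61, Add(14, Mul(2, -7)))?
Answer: 0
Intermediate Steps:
Mul(-61, Add(14, Mul(2, -7))) = Mul(-61, Add(14, -14)) = Mul(-61, 0) = 0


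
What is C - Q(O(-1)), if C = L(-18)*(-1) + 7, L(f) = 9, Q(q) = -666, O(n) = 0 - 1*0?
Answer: 664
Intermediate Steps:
O(n) = 0 (O(n) = 0 + 0 = 0)
C = -2 (C = 9*(-1) + 7 = -9 + 7 = -2)
C - Q(O(-1)) = -2 - 1*(-666) = -2 + 666 = 664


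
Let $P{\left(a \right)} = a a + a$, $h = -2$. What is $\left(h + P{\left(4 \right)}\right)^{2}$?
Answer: $324$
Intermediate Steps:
$P{\left(a \right)} = a + a^{2}$ ($P{\left(a \right)} = a^{2} + a = a + a^{2}$)
$\left(h + P{\left(4 \right)}\right)^{2} = \left(-2 + 4 \left(1 + 4\right)\right)^{2} = \left(-2 + 4 \cdot 5\right)^{2} = \left(-2 + 20\right)^{2} = 18^{2} = 324$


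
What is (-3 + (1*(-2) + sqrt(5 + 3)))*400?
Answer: -2000 + 800*sqrt(2) ≈ -868.63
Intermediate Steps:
(-3 + (1*(-2) + sqrt(5 + 3)))*400 = (-3 + (-2 + sqrt(8)))*400 = (-3 + (-2 + 2*sqrt(2)))*400 = (-5 + 2*sqrt(2))*400 = -2000 + 800*sqrt(2)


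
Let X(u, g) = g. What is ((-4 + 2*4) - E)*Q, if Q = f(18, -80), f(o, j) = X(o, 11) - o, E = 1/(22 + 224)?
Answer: -6881/246 ≈ -27.972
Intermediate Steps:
E = 1/246 ≈ 0.0040650
f(o, j) = 11 - o
Q = -7 (Q = 11 - 1*18 = 11 - 18 = -7)
((-4 + 2*4) - E)*Q = ((-4 + 2*4) - 1*1/246)*(-7) = ((-4 + 8) - 1/246)*(-7) = (4 - 1/246)*(-7) = (983/246)*(-7) = -6881/246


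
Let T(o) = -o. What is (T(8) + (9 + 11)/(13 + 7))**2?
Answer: 49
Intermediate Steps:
(T(8) + (9 + 11)/(13 + 7))**2 = (-1*8 + (9 + 11)/(13 + 7))**2 = (-8 + 20/20)**2 = (-8 + 20*(1/20))**2 = (-8 + 1)**2 = (-7)**2 = 49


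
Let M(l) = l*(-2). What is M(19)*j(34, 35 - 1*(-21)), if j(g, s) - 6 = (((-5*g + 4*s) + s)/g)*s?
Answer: -120916/17 ≈ -7112.7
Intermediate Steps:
M(l) = -2*l
j(g, s) = 6 + s*(-5*g + 5*s)/g (j(g, s) = 6 + (((-5*g + 4*s) + s)/g)*s = 6 + ((-5*g + 5*s)/g)*s = 6 + s*(-5*g + 5*s)/g)
M(19)*j(34, 35 - 1*(-21)) = (-2*19)*(6 - 5*(35 - 1*(-21)) + 5*(35 - 1*(-21))²/34) = -38*(6 - 5*(35 + 21) + 5*(1/34)*(35 + 21)²) = -38*(6 - 5*56 + 5*(1/34)*56²) = -38*(6 - 280 + 5*(1/34)*3136) = -38*(6 - 280 + 7840/17) = -38*3182/17 = -120916/17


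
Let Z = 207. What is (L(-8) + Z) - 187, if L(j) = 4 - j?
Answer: 32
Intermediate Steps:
(L(-8) + Z) - 187 = ((4 - 1*(-8)) + 207) - 187 = ((4 + 8) + 207) - 187 = (12 + 207) - 187 = 219 - 187 = 32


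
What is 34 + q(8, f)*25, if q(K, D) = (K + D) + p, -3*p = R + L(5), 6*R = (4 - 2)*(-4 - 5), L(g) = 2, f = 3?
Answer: 952/3 ≈ 317.33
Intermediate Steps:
R = -3 (R = ((4 - 2)*(-4 - 5))/6 = (2*(-9))/6 = (1/6)*(-18) = -3)
p = 1/3 (p = -(-3 + 2)/3 = -1/3*(-1) = 1/3 ≈ 0.33333)
q(K, D) = 1/3 + D + K (q(K, D) = (K + D) + 1/3 = (D + K) + 1/3 = 1/3 + D + K)
34 + q(8, f)*25 = 34 + (1/3 + 3 + 8)*25 = 34 + (34/3)*25 = 34 + 850/3 = 952/3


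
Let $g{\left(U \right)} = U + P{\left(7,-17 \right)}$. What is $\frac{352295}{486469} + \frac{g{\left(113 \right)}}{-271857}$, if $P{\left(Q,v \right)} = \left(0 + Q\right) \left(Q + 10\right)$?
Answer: $\frac{95661001007}{132250002933} \approx 0.72333$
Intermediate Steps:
$P{\left(Q,v \right)} = Q \left(10 + Q\right)$
$g{\left(U \right)} = 119 + U$ ($g{\left(U \right)} = U + 7 \left(10 + 7\right) = U + 7 \cdot 17 = U + 119 = 119 + U$)
$\frac{352295}{486469} + \frac{g{\left(113 \right)}}{-271857} = \frac{352295}{486469} + \frac{119 + 113}{-271857} = 352295 \cdot \frac{1}{486469} + 232 \left(- \frac{1}{271857}\right) = \frac{352295}{486469} - \frac{232}{271857} = \frac{95661001007}{132250002933}$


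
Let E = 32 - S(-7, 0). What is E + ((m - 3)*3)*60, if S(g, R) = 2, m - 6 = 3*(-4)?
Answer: -1590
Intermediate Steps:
m = -6 (m = 6 + 3*(-4) = 6 - 12 = -6)
E = 30 (E = 32 - 1*2 = 32 - 2 = 30)
E + ((m - 3)*3)*60 = 30 + ((-6 - 3)*3)*60 = 30 - 9*3*60 = 30 - 27*60 = 30 - 1620 = -1590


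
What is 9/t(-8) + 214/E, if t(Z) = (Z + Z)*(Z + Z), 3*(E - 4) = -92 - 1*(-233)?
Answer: 55243/13056 ≈ 4.2312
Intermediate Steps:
E = 51 (E = 4 + (-92 - 1*(-233))/3 = 4 + (-92 + 233)/3 = 4 + (1/3)*141 = 4 + 47 = 51)
t(Z) = 4*Z**2 (t(Z) = (2*Z)*(2*Z) = 4*Z**2)
9/t(-8) + 214/E = 9/((4*(-8)**2)) + 214/51 = 9/((4*64)) + 214*(1/51) = 9/256 + 214/51 = 55243/13056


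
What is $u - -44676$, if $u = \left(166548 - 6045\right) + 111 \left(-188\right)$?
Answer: $184311$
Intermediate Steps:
$u = 139635$ ($u = 160503 - 20868 = 139635$)
$u - -44676 = 139635 - -44676 = 139635 + 44676 = 184311$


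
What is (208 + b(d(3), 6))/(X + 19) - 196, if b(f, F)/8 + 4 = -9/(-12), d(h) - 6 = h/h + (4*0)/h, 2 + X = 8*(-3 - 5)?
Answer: -9394/47 ≈ -199.87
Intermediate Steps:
X = -66 (X = -2 + 8*(-3 - 5) = -2 + 8*(-8) = -2 - 64 = -66)
d(h) = 7 (d(h) = 6 + (h/h + (4*0)/h) = 6 + (1 + 0/h) = 6 + (1 + 0) = 6 + 1 = 7)
b(f, F) = -26 (b(f, F) = -32 + 8*(-9/(-12)) = -32 + 8*(-9*(-1/12)) = -32 + 8*(¾) = -32 + 6 = -26)
(208 + b(d(3), 6))/(X + 19) - 196 = (208 - 26)/(-66 + 19) - 196 = 182/(-47) - 196 = 182*(-1/47) - 196 = -182/47 - 196 = -9394/47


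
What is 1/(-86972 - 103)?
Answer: -1/87075 ≈ -1.1484e-5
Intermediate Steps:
1/(-86972 - 103) = 1/(-87075) = -1/87075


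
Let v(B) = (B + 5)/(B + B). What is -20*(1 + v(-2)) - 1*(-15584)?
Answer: 15579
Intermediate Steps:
v(B) = (5 + B)/(2*B) (v(B) = (5 + B)/((2*B)) = (5 + B)*(1/(2*B)) = (5 + B)/(2*B))
-20*(1 + v(-2)) - 1*(-15584) = -20*(1 + (1/2)*(5 - 2)/(-2)) - 1*(-15584) = -20*(1 + (1/2)*(-1/2)*3) + 15584 = -20*(1 - 3/4) + 15584 = -20*1/4 + 15584 = -5 + 15584 = 15579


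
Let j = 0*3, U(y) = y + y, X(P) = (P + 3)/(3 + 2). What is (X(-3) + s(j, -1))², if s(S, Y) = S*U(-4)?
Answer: 0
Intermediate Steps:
X(P) = ⅗ + P/5 (X(P) = (3 + P)/5 = (3 + P)*(⅕) = ⅗ + P/5)
U(y) = 2*y
j = 0
s(S, Y) = -8*S (s(S, Y) = S*(2*(-4)) = S*(-8) = -8*S)
(X(-3) + s(j, -1))² = ((⅗ + (⅕)*(-3)) - 8*0)² = ((⅗ - ⅗) + 0)² = (0 + 0)² = 0² = 0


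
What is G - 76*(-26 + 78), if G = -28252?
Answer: -32204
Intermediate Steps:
G - 76*(-26 + 78) = -28252 - 76*(-26 + 78) = -28252 - 76*52 = -28252 - 3952 = -32204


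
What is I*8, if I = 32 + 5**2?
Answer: 456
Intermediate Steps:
I = 57 (I = 32 + 25 = 57)
I*8 = 57*8 = 456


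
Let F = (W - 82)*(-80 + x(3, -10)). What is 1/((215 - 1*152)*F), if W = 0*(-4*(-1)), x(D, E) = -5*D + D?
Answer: 1/475272 ≈ 2.1041e-6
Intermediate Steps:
x(D, E) = -4*D
W = 0 (W = 0*4 = 0)
F = 7544 (F = (0 - 82)*(-80 - 4*3) = -82*(-80 - 12) = -82*(-92) = 7544)
1/((215 - 1*152)*F) = 1/((215 - 1*152)*7544) = 1/((215 - 152)*7544) = 1/(63*7544) = 1/475272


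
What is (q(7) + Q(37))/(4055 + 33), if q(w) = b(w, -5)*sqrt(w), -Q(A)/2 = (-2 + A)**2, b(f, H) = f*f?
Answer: -175/292 + 7*sqrt(7)/584 ≈ -0.56760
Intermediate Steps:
b(f, H) = f**2
Q(A) = -2*(-2 + A)**2
q(w) = w**(5/2) (q(w) = w**2*sqrt(w) = w**(5/2))
(q(7) + Q(37))/(4055 + 33) = (7**(5/2) - 2*(-2 + 37)**2)/(4055 + 33) = (49*sqrt(7) - 2*35**2)/4088 = (49*sqrt(7) - 2*1225)*(1/4088) = (49*sqrt(7) - 2450)*(1/4088) = (-2450 + 49*sqrt(7))*(1/4088) = -175/292 + 7*sqrt(7)/584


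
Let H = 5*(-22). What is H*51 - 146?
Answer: -5756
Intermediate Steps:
H = -110
H*51 - 146 = -110*51 - 146 = -5610 - 146 = -5756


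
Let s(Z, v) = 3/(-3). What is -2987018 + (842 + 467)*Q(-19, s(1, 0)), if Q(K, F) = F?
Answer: -2988327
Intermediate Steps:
s(Z, v) = -1 (s(Z, v) = 3*(-⅓) = -1)
-2987018 + (842 + 467)*Q(-19, s(1, 0)) = -2987018 + (842 + 467)*(-1) = -2987018 + 1309*(-1) = -2987018 - 1309 = -2988327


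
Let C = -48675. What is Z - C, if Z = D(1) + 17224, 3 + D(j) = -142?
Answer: 65754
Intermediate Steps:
D(j) = -145 (D(j) = -3 - 142 = -145)
Z = 17079 (Z = -145 + 17224 = 17079)
Z - C = 17079 - 1*(-48675) = 17079 + 48675 = 65754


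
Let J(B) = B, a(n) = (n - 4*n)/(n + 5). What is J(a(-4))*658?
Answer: 7896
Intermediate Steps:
a(n) = -3*n/(5 + n) (a(n) = (-3*n)/(5 + n) = -3*n/(5 + n))
J(a(-4))*658 = -3*(-4)/(5 - 4)*658 = -3*(-4)/1*658 = -3*(-4)*1*658 = 12*658 = 7896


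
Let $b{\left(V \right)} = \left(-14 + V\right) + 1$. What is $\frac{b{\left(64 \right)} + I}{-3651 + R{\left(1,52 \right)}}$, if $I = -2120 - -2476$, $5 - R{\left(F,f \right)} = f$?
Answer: $- \frac{407}{3698} \approx -0.11006$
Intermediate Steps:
$R{\left(F,f \right)} = 5 - f$
$I = 356$ ($I = -2120 + 2476 = 356$)
$b{\left(V \right)} = -13 + V$
$\frac{b{\left(64 \right)} + I}{-3651 + R{\left(1,52 \right)}} = \frac{\left(-13 + 64\right) + 356}{-3651 + \left(5 - 52\right)} = \frac{51 + 356}{-3651 + \left(5 - 52\right)} = \frac{407}{-3651 - 47} = \frac{407}{-3698} = 407 \left(- \frac{1}{3698}\right) = - \frac{407}{3698}$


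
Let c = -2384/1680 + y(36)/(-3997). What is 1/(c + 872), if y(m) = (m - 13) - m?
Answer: 59955/52195876 ≈ 0.0011487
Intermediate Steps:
y(m) = -13 (y(m) = (-13 + m) - m = -13)
c = -84884/59955 (c = -2384/1680 - 13/(-3997) = -2384*1/1680 - 13*(-1/3997) = -149/105 + 13/3997 = -84884/59955 ≈ -1.4158)
1/(c + 872) = 1/(-84884/59955 + 872) = 1/(52195876/59955) = 59955/52195876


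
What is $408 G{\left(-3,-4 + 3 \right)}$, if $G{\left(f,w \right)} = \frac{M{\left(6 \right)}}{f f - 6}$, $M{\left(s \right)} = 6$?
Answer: $816$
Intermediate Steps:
$G{\left(f,w \right)} = \frac{6}{-6 + f^{2}}$ ($G{\left(f,w \right)} = \frac{6}{f f - 6} = \frac{6}{f^{2} - 6} = \frac{6}{-6 + f^{2}}$)
$408 G{\left(-3,-4 + 3 \right)} = 408 \frac{6}{-6 + \left(-3\right)^{2}} = 408 \frac{6}{-6 + 9} = 408 \cdot \frac{6}{3} = 408 \cdot 6 \cdot \frac{1}{3} = 408 \cdot 2 = 816$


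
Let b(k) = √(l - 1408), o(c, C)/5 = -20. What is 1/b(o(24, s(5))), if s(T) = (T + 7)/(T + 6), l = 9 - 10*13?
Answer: -I*√1529/1529 ≈ -0.025574*I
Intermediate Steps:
l = -121 (l = 9 - 130 = -121)
s(T) = (7 + T)/(6 + T)
o(c, C) = -100 (o(c, C) = 5*(-20) = -100)
b(k) = I*√1529 (b(k) = √(-121 - 1408) = √(-1529) = I*√1529)
1/b(o(24, s(5))) = 1/(I*√1529) = -I*√1529/1529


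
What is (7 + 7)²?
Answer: 196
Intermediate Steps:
(7 + 7)² = 14² = 196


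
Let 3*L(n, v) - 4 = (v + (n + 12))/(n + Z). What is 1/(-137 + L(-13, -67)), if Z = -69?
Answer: -41/5551 ≈ -0.0073861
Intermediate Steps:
L(n, v) = 4/3 + (12 + n + v)/(3*(-69 + n)) (L(n, v) = 4/3 + ((v + (n + 12))/(n - 69))/3 = 4/3 + ((v + (12 + n))/(-69 + n))/3 = 4/3 + ((12 + n + v)/(-69 + n))/3 = 4/3 + (12 + n + v)/(3*(-69 + n)))
1/(-137 + L(-13, -67)) = 1/(-137 + (-264 - 67 + 5*(-13))/(3*(-69 - 13))) = 1/(-137 + (⅓)*(-264 - 67 - 65)/(-82)) = 1/(-137 + (⅓)*(-1/82)*(-396)) = 1/(-137 + 66/41) = 1/(-5551/41) = -41/5551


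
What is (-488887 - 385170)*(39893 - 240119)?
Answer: 175008936882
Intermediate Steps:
(-488887 - 385170)*(39893 - 240119) = -874057*(-200226) = 175008936882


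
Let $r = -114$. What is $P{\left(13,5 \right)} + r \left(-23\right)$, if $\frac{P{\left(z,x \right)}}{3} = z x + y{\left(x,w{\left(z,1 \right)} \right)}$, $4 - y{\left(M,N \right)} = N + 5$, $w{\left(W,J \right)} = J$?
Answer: $2811$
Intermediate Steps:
$y{\left(M,N \right)} = -1 - N$ ($y{\left(M,N \right)} = 4 - \left(N + 5\right) = 4 - \left(5 + N\right) = -1 - N$)
$P{\left(z,x \right)} = -6 + 3 x z$ ($P{\left(z,x \right)} = 3 \left(z x - 2\right) = 3 \left(x z - 2\right) = 3 \left(-2 + x z\right) = -6 + 3 x z$)
$P{\left(13,5 \right)} + r \left(-23\right) = \left(-6 + 3 \cdot 5 \cdot 13\right) - -2622 = \left(-6 + 195\right) + 2622 = 189 + 2622 = 2811$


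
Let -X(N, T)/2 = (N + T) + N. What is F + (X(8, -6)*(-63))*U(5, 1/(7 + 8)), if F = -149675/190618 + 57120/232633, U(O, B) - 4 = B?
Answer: 227194915337941/44344037194 ≈ 5123.5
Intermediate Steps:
X(N, T) = -4*N - 2*T (X(N, T) = -2*((N + T) + N) = -2*(T + 2*N) = -4*N - 2*T)
U(O, B) = 4 + B
F = -23931244115/44344037194 (F = -149675*1/190618 + 57120*(1/232633) = -149675/190618 + 57120/232633 = -23931244115/44344037194 ≈ -0.53967)
F + (X(8, -6)*(-63))*U(5, 1/(7 + 8)) = -23931244115/44344037194 + ((-4*8 - 2*(-6))*(-63))*(4 + 1/(7 + 8)) = -23931244115/44344037194 + ((-32 + 12)*(-63))*(4 + 1/15) = -23931244115/44344037194 + (-20*(-63))*(4 + 1/15) = -23931244115/44344037194 + 1260*(61/15) = -23931244115/44344037194 + 5124 = 227194915337941/44344037194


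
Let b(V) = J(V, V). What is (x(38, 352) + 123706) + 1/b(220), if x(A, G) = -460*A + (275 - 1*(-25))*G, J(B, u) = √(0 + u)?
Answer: 211826 + √55/110 ≈ 2.1183e+5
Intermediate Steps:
J(B, u) = √u
b(V) = √V
x(A, G) = -460*A + 300*G (x(A, G) = -460*A + (275 + 25)*G = -460*A + 300*G)
(x(38, 352) + 123706) + 1/b(220) = ((-460*38 + 300*352) + 123706) + 1/(√220) = ((-17480 + 105600) + 123706) + 1/(2*√55) = (88120 + 123706) + √55/110 = 211826 + √55/110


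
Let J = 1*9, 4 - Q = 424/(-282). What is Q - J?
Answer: -493/141 ≈ -3.4965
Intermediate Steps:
Q = 776/141 (Q = 4 - 424/(-282) = 4 - 424*(-1)/282 = 4 - 1*(-212/141) = 4 + 212/141 = 776/141 ≈ 5.5035)
J = 9
Q - J = 776/141 - 1*9 = 776/141 - 9 = -493/141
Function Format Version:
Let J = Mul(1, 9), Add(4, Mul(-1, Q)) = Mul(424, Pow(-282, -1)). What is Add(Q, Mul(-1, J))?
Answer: Rational(-493, 141) ≈ -3.4965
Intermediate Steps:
Q = Rational(776, 141) (Q = Add(4, Mul(-1, Mul(424, Pow(-282, -1)))) = Add(4, Mul(-1, Mul(424, Rational(-1, 282)))) = Add(4, Mul(-1, Rational(-212, 141))) = Add(4, Rational(212, 141)) = Rational(776, 141) ≈ 5.5035)
J = 9
Add(Q, Mul(-1, J)) = Add(Rational(776, 141), Mul(-1, 9)) = Add(Rational(776, 141), -9) = Rational(-493, 141)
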